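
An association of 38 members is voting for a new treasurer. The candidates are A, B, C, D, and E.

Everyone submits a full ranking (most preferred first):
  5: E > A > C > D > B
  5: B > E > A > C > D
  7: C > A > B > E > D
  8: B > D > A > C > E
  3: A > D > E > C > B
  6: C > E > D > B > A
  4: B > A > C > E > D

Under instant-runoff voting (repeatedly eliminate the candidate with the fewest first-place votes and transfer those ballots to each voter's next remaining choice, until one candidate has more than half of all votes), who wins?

C

Round 1: A 3, B 17, C 13, D 0, E 5. D eliminated.
Round 2: A 3, B 17, C 13, E 5. A eliminated.
Round 3: B 17, C 13, E 8. E eliminated.
Round 4: B 17, C 21. C has a majority (≥20).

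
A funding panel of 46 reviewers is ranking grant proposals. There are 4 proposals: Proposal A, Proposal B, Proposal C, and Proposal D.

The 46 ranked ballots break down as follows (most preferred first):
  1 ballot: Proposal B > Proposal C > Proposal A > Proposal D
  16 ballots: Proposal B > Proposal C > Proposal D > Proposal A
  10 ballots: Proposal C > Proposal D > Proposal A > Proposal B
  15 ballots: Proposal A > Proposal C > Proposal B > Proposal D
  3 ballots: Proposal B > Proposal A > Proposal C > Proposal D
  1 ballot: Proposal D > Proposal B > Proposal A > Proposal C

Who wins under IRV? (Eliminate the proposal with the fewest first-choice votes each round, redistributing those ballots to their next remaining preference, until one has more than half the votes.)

Round 1: Proposal A 15, Proposal B 20, Proposal C 10, Proposal D 1. Proposal D eliminated.
Round 2: Proposal A 15, Proposal B 21, Proposal C 10. Proposal C eliminated.
Round 3: Proposal A 25, Proposal B 21. Proposal A has a majority (≥24).

Proposal A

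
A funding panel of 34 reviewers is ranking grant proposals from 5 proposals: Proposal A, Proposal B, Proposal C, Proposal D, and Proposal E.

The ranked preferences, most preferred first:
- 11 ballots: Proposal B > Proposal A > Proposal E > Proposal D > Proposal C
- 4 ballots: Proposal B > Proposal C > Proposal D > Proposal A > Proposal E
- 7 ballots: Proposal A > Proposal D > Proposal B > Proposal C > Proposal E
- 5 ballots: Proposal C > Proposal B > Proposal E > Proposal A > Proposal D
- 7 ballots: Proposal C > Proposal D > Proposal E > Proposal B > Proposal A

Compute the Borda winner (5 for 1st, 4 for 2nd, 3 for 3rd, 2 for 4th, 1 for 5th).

Proposal A: 11×4 + 4×2 + 7×5 + 5×2 + 7×1 = 104
Proposal B: 11×5 + 4×5 + 7×3 + 5×4 + 7×2 = 130
Proposal C: 11×1 + 4×4 + 7×2 + 5×5 + 7×5 = 101
Proposal D: 11×2 + 4×3 + 7×4 + 5×1 + 7×4 = 95
Proposal E: 11×3 + 4×1 + 7×1 + 5×3 + 7×3 = 80

Proposal B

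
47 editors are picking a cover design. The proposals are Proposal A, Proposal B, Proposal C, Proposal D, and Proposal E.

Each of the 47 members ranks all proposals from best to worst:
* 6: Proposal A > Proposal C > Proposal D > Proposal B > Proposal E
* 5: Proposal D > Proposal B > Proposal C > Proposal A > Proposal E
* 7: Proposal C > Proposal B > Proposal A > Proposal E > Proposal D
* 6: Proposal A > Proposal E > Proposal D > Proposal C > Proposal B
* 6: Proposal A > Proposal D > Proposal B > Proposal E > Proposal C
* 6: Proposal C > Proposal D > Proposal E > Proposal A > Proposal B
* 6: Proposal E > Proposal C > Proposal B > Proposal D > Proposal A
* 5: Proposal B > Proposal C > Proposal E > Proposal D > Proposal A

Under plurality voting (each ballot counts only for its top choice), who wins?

Proposal A

First-place votes: Proposal A 18, Proposal B 5, Proposal C 13, Proposal D 5, Proposal E 6.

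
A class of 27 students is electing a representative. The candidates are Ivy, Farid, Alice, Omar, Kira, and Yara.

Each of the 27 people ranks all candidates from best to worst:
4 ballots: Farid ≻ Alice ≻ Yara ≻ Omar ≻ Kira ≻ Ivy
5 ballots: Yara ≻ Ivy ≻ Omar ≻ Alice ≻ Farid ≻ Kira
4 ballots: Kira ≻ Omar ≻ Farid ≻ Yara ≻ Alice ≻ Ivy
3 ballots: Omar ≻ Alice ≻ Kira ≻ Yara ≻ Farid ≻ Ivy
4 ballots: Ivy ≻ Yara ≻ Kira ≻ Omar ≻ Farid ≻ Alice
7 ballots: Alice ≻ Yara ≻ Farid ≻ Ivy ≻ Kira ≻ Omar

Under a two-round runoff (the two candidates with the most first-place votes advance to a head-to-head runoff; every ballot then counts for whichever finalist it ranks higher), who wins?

Alice

Round 1 first-place votes: Ivy 4, Farid 4, Alice 7, Omar 3, Kira 4, Yara 5. Alice and Yara advance.
Runoff: Alice is ranked above Yara on 14 ballots, Yara above Alice on 13.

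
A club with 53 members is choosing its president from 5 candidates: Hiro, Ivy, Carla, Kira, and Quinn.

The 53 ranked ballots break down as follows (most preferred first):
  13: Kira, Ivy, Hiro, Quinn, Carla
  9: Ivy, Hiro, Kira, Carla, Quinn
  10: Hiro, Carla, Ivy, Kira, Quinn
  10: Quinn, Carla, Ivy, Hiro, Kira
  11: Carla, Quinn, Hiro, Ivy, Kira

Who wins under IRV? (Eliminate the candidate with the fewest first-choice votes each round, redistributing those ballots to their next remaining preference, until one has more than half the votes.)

Hiro

Round 1: Hiro 10, Ivy 9, Carla 11, Kira 13, Quinn 10. Ivy eliminated.
Round 2: Hiro 19, Carla 11, Kira 13, Quinn 10. Quinn eliminated.
Round 3: Hiro 19, Carla 21, Kira 13. Kira eliminated.
Round 4: Hiro 32, Carla 21. Hiro has a majority (≥27).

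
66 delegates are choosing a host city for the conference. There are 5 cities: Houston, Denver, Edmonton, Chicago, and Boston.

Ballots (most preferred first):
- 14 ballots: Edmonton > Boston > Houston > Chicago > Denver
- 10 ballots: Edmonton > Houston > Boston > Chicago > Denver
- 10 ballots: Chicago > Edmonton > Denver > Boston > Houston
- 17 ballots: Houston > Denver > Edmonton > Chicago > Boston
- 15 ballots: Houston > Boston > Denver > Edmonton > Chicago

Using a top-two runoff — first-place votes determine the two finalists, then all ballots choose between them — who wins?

Round 1 first-place votes: Houston 32, Denver 0, Edmonton 24, Chicago 10, Boston 0. Houston and Edmonton advance.
Runoff: Houston is ranked above Edmonton on 32 ballots, Edmonton above Houston on 34.

Edmonton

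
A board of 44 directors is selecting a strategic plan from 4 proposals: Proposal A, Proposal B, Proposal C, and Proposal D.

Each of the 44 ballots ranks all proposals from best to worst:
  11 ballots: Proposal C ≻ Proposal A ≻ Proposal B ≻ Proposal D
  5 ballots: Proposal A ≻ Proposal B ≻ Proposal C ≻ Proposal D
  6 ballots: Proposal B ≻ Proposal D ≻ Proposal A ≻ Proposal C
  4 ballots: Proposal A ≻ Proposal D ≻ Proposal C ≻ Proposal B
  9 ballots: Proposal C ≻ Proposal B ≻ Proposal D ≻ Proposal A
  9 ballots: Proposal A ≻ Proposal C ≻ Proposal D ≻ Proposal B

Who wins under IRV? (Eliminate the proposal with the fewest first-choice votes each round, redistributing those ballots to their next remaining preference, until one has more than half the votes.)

Round 1: Proposal A 18, Proposal B 6, Proposal C 20, Proposal D 0. Proposal D eliminated.
Round 2: Proposal A 18, Proposal B 6, Proposal C 20. Proposal B eliminated.
Round 3: Proposal A 24, Proposal C 20. Proposal A has a majority (≥23).

Proposal A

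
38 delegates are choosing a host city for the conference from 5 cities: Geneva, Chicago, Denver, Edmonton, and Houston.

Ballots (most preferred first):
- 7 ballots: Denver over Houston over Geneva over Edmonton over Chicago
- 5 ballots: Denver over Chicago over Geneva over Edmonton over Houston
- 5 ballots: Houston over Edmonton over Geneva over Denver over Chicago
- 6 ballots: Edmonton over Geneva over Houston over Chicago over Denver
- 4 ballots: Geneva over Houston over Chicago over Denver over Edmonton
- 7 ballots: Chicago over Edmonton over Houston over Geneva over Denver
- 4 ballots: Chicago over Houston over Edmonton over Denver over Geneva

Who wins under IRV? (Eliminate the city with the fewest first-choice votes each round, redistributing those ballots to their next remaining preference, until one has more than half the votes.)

Round 1: Geneva 4, Chicago 11, Denver 12, Edmonton 6, Houston 5. Geneva eliminated.
Round 2: Chicago 11, Denver 12, Edmonton 6, Houston 9. Edmonton eliminated.
Round 3: Chicago 11, Denver 12, Houston 15. Chicago eliminated.
Round 4: Denver 12, Houston 26. Houston has a majority (≥20).

Houston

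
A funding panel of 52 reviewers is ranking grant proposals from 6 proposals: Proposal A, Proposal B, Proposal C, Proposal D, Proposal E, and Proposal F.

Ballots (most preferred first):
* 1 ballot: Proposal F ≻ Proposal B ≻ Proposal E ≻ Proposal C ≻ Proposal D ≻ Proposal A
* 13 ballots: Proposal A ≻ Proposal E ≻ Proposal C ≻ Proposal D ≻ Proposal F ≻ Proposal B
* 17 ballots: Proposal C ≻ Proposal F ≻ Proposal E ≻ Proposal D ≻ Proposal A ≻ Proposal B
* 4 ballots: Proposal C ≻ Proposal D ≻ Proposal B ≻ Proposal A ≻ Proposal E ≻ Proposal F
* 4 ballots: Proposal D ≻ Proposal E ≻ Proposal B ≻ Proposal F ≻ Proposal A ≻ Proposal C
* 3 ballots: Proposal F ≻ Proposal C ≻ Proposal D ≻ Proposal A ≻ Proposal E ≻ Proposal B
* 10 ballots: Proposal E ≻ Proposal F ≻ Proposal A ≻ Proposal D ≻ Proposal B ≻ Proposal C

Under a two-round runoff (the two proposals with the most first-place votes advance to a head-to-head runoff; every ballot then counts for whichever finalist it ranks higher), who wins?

Round 1 first-place votes: Proposal A 13, Proposal B 0, Proposal C 21, Proposal D 4, Proposal E 10, Proposal F 4. Proposal C and Proposal A advance.
Runoff: Proposal C is ranked above Proposal A on 25 ballots, Proposal A above Proposal C on 27.

Proposal A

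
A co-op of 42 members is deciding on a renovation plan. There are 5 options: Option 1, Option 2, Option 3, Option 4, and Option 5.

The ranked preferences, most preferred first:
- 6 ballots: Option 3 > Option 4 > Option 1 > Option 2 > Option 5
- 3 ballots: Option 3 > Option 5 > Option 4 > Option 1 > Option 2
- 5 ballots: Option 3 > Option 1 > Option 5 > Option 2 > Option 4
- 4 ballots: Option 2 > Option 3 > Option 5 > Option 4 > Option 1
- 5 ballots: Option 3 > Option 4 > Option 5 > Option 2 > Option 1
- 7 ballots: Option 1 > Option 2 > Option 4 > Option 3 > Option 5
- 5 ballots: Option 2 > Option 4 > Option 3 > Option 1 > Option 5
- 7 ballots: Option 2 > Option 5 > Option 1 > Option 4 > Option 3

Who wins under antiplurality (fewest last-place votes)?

Last-place votes: Option 1 9, Option 2 3, Option 3 7, Option 4 5, Option 5 18.

Option 2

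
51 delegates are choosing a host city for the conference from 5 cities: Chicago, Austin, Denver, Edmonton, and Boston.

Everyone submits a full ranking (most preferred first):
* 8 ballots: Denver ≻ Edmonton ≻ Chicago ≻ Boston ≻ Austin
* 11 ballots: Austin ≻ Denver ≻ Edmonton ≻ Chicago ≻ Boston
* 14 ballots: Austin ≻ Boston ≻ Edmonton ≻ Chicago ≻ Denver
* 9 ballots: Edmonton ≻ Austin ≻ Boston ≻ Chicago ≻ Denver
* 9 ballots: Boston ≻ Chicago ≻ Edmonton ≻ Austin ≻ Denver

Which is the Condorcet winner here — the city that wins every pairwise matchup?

Edmonton

Edmonton vs Chicago: 42–9
Edmonton vs Austin: 26–25
Edmonton vs Denver: 32–19
Edmonton vs Boston: 28–23
Edmonton beats every other city.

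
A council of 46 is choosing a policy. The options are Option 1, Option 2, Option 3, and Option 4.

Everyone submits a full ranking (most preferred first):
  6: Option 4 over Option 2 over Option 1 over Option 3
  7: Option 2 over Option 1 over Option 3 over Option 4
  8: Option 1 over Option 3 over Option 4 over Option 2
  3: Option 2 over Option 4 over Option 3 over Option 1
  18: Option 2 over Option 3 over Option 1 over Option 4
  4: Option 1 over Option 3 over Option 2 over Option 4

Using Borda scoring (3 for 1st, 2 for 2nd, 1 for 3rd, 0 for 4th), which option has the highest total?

Option 1: 6×1 + 7×2 + 8×3 + 3×0 + 18×1 + 4×3 = 74
Option 2: 6×2 + 7×3 + 8×0 + 3×3 + 18×3 + 4×1 = 100
Option 3: 6×0 + 7×1 + 8×2 + 3×1 + 18×2 + 4×2 = 70
Option 4: 6×3 + 7×0 + 8×1 + 3×2 + 18×0 + 4×0 = 32

Option 2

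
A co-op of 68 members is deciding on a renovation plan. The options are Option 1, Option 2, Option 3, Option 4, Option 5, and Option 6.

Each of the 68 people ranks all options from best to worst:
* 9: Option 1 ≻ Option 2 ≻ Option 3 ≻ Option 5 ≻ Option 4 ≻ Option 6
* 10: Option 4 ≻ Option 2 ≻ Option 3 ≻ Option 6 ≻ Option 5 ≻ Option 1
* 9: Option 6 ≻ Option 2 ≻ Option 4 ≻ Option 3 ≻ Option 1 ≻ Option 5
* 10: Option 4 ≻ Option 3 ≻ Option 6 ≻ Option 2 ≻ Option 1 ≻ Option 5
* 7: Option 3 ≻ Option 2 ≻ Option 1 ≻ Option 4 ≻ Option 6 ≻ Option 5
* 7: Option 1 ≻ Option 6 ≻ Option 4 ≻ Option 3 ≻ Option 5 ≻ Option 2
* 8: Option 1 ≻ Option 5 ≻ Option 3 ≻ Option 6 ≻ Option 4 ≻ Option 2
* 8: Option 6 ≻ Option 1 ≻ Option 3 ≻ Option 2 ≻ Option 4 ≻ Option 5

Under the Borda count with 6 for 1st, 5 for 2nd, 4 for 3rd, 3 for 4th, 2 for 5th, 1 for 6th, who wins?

Option 1: 9×6 + 10×1 + 9×2 + 10×2 + 7×4 + 7×6 + 8×6 + 8×5 = 260
Option 2: 9×5 + 10×5 + 9×5 + 10×3 + 7×5 + 7×1 + 8×1 + 8×3 = 244
Option 3: 9×4 + 10×4 + 9×3 + 10×5 + 7×6 + 7×3 + 8×4 + 8×4 = 280
Option 4: 9×2 + 10×6 + 9×4 + 10×6 + 7×3 + 7×4 + 8×2 + 8×2 = 255
Option 5: 9×3 + 10×2 + 9×1 + 10×1 + 7×1 + 7×2 + 8×5 + 8×1 = 135
Option 6: 9×1 + 10×3 + 9×6 + 10×4 + 7×2 + 7×5 + 8×3 + 8×6 = 254

Option 3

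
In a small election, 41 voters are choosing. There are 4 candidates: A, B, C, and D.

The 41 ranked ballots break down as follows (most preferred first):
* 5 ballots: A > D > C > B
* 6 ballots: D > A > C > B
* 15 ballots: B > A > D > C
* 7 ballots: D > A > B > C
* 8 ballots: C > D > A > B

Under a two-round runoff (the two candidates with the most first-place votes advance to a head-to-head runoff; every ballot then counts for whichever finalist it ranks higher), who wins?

D

Round 1 first-place votes: A 5, B 15, C 8, D 13. B and D advance.
Runoff: B is ranked above D on 15 ballots, D above B on 26.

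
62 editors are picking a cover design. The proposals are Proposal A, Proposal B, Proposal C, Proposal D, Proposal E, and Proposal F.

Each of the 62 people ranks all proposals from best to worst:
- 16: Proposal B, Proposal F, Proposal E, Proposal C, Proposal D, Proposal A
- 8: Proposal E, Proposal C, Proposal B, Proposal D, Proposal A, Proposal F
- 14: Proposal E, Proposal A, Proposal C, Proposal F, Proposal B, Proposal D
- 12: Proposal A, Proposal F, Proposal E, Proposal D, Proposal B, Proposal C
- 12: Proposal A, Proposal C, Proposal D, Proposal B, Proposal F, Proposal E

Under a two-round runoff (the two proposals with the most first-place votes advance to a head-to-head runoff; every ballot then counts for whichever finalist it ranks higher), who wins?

Round 1 first-place votes: Proposal A 24, Proposal B 16, Proposal C 0, Proposal D 0, Proposal E 22, Proposal F 0. Proposal A and Proposal E advance.
Runoff: Proposal A is ranked above Proposal E on 24 ballots, Proposal E above Proposal A on 38.

Proposal E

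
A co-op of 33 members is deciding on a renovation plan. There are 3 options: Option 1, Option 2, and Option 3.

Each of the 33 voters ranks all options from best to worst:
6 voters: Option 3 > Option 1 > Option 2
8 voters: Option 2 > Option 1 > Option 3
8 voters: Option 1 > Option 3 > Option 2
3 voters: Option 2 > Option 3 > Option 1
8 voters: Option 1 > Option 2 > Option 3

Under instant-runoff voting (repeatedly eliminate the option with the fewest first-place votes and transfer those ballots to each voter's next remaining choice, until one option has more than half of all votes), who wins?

Option 1

Round 1: Option 1 16, Option 2 11, Option 3 6. Option 3 eliminated.
Round 2: Option 1 22, Option 2 11. Option 1 has a majority (≥17).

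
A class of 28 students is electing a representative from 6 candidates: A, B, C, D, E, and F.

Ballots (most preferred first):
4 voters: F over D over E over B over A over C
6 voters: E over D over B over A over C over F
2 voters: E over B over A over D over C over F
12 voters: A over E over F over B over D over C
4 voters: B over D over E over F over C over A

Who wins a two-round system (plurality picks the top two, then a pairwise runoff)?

Round 1 first-place votes: A 12, B 4, C 0, D 0, E 8, F 4. A and E advance.
Runoff: A is ranked above E on 12 ballots, E above A on 16.

E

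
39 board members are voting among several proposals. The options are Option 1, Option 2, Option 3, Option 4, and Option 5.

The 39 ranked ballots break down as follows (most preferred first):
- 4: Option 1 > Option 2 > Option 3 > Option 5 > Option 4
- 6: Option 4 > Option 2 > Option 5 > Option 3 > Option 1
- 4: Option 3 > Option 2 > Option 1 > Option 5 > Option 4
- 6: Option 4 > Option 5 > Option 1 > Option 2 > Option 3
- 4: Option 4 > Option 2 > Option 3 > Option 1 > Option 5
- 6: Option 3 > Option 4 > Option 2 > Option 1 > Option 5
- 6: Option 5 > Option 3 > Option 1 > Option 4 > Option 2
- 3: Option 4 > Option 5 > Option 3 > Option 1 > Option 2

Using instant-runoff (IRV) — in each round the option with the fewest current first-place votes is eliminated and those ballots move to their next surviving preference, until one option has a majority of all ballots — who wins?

Round 1: Option 1 4, Option 2 0, Option 3 10, Option 4 19, Option 5 6. Option 2 eliminated.
Round 2: Option 1 4, Option 3 10, Option 4 19, Option 5 6. Option 1 eliminated.
Round 3: Option 3 14, Option 4 19, Option 5 6. Option 5 eliminated.
Round 4: Option 3 20, Option 4 19. Option 3 has a majority (≥20).

Option 3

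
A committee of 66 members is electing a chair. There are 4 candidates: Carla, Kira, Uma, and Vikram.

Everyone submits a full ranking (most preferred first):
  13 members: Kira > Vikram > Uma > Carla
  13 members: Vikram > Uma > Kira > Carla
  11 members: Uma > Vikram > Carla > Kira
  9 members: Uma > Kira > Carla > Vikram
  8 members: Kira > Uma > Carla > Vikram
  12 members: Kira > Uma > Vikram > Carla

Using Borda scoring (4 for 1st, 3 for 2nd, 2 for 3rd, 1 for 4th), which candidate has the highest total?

Uma

Carla: 13×1 + 13×1 + 11×2 + 9×2 + 8×2 + 12×1 = 94
Kira: 13×4 + 13×2 + 11×1 + 9×3 + 8×4 + 12×4 = 196
Uma: 13×2 + 13×3 + 11×4 + 9×4 + 8×3 + 12×3 = 205
Vikram: 13×3 + 13×4 + 11×3 + 9×1 + 8×1 + 12×2 = 165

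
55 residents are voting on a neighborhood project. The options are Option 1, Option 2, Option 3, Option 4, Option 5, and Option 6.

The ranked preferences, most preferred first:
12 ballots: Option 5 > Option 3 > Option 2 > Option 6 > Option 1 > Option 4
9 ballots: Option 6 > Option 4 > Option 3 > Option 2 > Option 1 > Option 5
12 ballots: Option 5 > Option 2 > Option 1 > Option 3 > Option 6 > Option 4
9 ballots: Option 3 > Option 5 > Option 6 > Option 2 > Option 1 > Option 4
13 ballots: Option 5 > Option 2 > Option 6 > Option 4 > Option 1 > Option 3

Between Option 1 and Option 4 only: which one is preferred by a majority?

Option 1 is ranked above Option 4 on 33 ballots; Option 4 above Option 1 on 22.

Option 1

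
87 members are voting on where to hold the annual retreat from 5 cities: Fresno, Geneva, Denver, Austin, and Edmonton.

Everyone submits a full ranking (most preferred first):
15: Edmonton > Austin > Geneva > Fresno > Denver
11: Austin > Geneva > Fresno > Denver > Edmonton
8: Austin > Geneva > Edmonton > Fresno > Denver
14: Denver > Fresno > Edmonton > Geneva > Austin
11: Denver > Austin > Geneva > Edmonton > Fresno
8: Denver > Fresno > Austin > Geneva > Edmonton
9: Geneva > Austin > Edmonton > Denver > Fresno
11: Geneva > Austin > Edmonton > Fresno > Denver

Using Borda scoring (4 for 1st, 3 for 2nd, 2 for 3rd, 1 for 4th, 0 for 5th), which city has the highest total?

Fresno: 15×1 + 11×2 + 8×1 + 14×3 + 11×0 + 8×3 + 9×0 + 11×1 = 122
Geneva: 15×2 + 11×3 + 8×3 + 14×1 + 11×2 + 8×1 + 9×4 + 11×4 = 211
Denver: 15×0 + 11×1 + 8×0 + 14×4 + 11×4 + 8×4 + 9×1 + 11×0 = 152
Austin: 15×3 + 11×4 + 8×4 + 14×0 + 11×3 + 8×2 + 9×3 + 11×3 = 230
Edmonton: 15×4 + 11×0 + 8×2 + 14×2 + 11×1 + 8×0 + 9×2 + 11×2 = 155

Austin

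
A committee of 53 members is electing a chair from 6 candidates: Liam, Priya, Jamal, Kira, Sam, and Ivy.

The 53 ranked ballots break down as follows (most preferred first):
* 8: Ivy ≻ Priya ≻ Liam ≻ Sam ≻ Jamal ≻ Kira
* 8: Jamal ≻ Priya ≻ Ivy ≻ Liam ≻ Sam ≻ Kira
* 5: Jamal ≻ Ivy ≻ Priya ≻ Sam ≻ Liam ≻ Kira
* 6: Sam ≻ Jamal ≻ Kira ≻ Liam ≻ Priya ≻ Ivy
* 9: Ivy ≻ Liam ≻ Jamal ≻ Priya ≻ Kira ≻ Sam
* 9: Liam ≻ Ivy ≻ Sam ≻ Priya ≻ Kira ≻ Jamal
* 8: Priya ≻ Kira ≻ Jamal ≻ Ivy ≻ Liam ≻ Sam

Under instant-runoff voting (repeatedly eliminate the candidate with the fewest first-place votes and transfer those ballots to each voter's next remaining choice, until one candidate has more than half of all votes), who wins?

Round 1: Liam 9, Priya 8, Jamal 13, Kira 0, Sam 6, Ivy 17. Kira eliminated.
Round 2: Liam 9, Priya 8, Jamal 13, Sam 6, Ivy 17. Sam eliminated.
Round 3: Liam 9, Priya 8, Jamal 19, Ivy 17. Priya eliminated.
Round 4: Liam 9, Jamal 27, Ivy 17. Jamal has a majority (≥27).

Jamal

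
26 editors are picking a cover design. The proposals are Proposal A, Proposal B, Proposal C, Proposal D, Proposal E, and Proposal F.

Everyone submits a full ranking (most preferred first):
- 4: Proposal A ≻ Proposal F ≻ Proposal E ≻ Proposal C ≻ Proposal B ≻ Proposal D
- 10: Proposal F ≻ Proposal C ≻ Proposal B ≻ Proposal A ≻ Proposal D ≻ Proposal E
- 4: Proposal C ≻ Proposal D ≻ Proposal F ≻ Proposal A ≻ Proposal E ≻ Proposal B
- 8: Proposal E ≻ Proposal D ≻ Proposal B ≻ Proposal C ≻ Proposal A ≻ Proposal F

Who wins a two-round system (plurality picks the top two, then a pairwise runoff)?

Proposal F

Round 1 first-place votes: Proposal A 4, Proposal B 0, Proposal C 4, Proposal D 0, Proposal E 8, Proposal F 10. Proposal F and Proposal E advance.
Runoff: Proposal F is ranked above Proposal E on 18 ballots, Proposal E above Proposal F on 8.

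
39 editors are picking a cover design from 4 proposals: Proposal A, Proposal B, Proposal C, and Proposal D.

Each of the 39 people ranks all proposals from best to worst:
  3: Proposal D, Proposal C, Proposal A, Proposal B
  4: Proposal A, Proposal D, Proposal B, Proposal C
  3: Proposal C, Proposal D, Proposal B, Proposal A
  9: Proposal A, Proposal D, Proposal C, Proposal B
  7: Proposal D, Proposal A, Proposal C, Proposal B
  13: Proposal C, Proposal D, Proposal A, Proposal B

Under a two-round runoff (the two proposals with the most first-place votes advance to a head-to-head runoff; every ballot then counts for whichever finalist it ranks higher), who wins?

Proposal A

Round 1 first-place votes: Proposal A 13, Proposal B 0, Proposal C 16, Proposal D 10. Proposal C and Proposal A advance.
Runoff: Proposal C is ranked above Proposal A on 19 ballots, Proposal A above Proposal C on 20.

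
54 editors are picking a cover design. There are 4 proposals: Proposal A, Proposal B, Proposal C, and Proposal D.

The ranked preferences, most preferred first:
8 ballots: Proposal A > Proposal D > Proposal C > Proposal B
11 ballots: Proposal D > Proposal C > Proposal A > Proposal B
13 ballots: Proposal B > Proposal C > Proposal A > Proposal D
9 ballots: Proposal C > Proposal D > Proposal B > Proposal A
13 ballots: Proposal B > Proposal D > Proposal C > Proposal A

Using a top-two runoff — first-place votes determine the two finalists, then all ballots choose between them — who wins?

Proposal D

Round 1 first-place votes: Proposal A 8, Proposal B 26, Proposal C 9, Proposal D 11. Proposal B and Proposal D advance.
Runoff: Proposal B is ranked above Proposal D on 26 ballots, Proposal D above Proposal B on 28.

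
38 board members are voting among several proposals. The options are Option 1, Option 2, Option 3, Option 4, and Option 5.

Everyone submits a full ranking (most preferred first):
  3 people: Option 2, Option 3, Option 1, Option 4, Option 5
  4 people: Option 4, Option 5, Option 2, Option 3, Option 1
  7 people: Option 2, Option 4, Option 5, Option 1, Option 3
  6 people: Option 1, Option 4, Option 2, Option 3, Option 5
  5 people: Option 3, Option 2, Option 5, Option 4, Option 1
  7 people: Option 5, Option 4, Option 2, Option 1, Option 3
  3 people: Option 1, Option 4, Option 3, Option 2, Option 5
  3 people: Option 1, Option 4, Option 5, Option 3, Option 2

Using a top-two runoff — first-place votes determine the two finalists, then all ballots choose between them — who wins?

Round 1 first-place votes: Option 1 12, Option 2 10, Option 3 5, Option 4 4, Option 5 7. Option 1 and Option 2 advance.
Runoff: Option 1 is ranked above Option 2 on 12 ballots, Option 2 above Option 1 on 26.

Option 2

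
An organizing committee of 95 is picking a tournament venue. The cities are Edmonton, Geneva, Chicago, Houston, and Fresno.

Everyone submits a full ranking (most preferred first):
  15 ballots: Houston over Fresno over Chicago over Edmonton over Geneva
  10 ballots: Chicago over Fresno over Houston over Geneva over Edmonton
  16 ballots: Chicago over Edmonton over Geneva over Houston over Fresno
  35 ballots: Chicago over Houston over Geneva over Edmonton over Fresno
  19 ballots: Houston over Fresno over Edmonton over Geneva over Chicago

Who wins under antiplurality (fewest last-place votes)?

Houston

Last-place votes: Edmonton 10, Geneva 15, Chicago 19, Houston 0, Fresno 51.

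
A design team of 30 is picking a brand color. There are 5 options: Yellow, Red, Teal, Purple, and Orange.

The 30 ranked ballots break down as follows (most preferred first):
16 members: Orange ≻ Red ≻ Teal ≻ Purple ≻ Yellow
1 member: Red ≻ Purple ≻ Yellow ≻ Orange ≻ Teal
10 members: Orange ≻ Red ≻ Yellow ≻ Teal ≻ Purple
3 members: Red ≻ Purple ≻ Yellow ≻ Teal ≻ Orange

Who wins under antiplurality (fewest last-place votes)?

Red

Last-place votes: Yellow 16, Red 0, Teal 1, Purple 10, Orange 3.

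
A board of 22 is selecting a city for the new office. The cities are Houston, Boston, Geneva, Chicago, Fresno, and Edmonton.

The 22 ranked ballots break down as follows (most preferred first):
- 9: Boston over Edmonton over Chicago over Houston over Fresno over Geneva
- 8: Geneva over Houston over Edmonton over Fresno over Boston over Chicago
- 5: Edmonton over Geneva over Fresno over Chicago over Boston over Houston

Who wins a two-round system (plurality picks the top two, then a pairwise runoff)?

Round 1 first-place votes: Houston 0, Boston 9, Geneva 8, Chicago 0, Fresno 0, Edmonton 5. Boston and Geneva advance.
Runoff: Boston is ranked above Geneva on 9 ballots, Geneva above Boston on 13.

Geneva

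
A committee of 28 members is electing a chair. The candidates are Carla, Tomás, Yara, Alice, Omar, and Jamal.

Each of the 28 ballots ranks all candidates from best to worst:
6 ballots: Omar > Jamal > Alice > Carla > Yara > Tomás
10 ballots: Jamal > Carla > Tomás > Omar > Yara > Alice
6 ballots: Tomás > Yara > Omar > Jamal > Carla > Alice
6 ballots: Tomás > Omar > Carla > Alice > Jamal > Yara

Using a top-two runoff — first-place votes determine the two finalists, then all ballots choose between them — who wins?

Jamal

Round 1 first-place votes: Carla 0, Tomás 12, Yara 0, Alice 0, Omar 6, Jamal 10. Tomás and Jamal advance.
Runoff: Tomás is ranked above Jamal on 12 ballots, Jamal above Tomás on 16.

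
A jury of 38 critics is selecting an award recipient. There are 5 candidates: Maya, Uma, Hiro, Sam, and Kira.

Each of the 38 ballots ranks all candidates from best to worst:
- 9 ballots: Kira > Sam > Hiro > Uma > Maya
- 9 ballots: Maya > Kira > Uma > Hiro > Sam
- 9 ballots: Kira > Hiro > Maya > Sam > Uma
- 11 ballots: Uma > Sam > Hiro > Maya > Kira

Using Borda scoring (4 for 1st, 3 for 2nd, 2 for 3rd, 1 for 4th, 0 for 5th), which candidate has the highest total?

Kira

Maya: 9×0 + 9×4 + 9×2 + 11×1 = 65
Uma: 9×1 + 9×2 + 9×0 + 11×4 = 71
Hiro: 9×2 + 9×1 + 9×3 + 11×2 = 76
Sam: 9×3 + 9×0 + 9×1 + 11×3 = 69
Kira: 9×4 + 9×3 + 9×4 + 11×0 = 99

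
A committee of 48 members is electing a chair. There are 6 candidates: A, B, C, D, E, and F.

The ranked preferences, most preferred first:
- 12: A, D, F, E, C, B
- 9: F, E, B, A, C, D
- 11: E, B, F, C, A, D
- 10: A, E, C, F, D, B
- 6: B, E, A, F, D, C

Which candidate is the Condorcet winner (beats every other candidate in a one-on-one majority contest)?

E

E vs A: 26–22
E vs B: 42–6
E vs C: 48–0
E vs D: 36–12
E vs F: 27–21
E beats every other candidate.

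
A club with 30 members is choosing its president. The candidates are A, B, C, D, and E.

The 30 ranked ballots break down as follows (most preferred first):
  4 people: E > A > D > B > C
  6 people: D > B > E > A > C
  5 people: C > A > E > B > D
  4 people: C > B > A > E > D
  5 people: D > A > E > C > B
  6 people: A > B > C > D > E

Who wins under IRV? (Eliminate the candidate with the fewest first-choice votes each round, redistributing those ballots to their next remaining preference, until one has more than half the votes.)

Round 1: A 6, B 0, C 9, D 11, E 4. B eliminated.
Round 2: A 6, C 9, D 11, E 4. E eliminated.
Round 3: A 10, C 9, D 11. C eliminated.
Round 4: A 19, D 11. A has a majority (≥16).

A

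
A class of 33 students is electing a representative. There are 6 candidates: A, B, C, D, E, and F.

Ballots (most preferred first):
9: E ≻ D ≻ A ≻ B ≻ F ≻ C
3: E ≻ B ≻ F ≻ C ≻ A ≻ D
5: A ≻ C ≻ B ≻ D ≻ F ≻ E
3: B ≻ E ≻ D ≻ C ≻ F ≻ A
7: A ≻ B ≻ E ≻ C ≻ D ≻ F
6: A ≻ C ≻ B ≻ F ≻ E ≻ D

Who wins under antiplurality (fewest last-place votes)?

B

Last-place votes: A 3, B 0, C 9, D 9, E 5, F 7.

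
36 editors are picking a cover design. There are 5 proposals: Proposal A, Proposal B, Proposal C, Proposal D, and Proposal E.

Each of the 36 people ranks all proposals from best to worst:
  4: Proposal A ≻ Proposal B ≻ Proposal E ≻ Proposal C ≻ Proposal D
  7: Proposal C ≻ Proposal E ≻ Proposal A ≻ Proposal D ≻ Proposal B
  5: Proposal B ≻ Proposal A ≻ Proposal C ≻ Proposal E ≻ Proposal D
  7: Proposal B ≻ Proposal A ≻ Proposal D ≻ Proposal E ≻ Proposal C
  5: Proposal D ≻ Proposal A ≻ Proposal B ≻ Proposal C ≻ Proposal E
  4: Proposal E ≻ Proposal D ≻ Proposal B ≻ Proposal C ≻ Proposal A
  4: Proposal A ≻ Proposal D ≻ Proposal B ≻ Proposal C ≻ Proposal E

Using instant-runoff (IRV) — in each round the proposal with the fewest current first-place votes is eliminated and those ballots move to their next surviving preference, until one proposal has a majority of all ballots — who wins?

Round 1: Proposal A 8, Proposal B 12, Proposal C 7, Proposal D 5, Proposal E 4. Proposal E eliminated.
Round 2: Proposal A 8, Proposal B 12, Proposal C 7, Proposal D 9. Proposal C eliminated.
Round 3: Proposal A 15, Proposal B 12, Proposal D 9. Proposal D eliminated.
Round 4: Proposal A 20, Proposal B 16. Proposal A has a majority (≥19).

Proposal A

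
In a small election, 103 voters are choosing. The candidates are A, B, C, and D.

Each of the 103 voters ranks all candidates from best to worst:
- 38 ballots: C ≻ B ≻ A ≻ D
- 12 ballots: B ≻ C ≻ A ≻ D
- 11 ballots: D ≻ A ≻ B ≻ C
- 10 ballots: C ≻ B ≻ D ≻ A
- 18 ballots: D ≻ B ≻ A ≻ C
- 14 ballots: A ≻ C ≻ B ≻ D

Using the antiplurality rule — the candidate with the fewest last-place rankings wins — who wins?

B

Last-place votes: A 10, B 0, C 29, D 64.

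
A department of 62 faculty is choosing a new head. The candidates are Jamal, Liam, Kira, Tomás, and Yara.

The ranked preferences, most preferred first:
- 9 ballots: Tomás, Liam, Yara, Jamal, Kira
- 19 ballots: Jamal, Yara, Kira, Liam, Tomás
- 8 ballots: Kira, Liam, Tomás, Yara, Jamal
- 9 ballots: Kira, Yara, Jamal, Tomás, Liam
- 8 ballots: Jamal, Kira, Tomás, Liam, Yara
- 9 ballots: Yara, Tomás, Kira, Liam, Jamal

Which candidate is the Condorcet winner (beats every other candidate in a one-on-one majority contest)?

Yara vs Jamal: 35–27
Yara vs Liam: 37–25
Yara vs Kira: 37–25
Yara vs Tomás: 37–25
Yara beats every other candidate.

Yara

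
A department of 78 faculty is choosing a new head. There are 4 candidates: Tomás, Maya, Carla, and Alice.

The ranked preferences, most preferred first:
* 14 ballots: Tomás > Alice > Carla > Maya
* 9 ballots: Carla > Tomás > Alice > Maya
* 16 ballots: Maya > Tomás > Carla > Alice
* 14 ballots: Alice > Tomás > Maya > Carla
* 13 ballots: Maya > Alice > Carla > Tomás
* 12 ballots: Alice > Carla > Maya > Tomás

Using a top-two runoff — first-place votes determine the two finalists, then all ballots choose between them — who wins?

Alice

Round 1 first-place votes: Tomás 14, Maya 29, Carla 9, Alice 26. Maya and Alice advance.
Runoff: Maya is ranked above Alice on 29 ballots, Alice above Maya on 49.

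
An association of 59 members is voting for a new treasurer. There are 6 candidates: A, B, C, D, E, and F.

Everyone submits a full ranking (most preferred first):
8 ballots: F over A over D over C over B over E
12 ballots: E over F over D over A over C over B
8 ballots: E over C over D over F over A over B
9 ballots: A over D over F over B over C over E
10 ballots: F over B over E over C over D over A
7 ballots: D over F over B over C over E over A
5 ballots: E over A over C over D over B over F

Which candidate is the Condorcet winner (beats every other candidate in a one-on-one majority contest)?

F vs A: 45–14
F vs B: 54–5
F vs C: 46–13
F vs D: 30–29
F vs E: 34–25
F beats every other candidate.

F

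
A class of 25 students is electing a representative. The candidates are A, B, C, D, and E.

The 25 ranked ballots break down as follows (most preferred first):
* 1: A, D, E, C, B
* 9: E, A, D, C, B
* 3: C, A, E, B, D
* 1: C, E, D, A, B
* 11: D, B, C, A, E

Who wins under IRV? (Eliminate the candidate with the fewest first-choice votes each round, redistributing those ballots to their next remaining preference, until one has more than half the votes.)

Round 1: A 1, B 0, C 4, D 11, E 9. B eliminated.
Round 2: A 1, C 4, D 11, E 9. A eliminated.
Round 3: C 4, D 12, E 9. C eliminated.
Round 4: D 12, E 13. E has a majority (≥13).

E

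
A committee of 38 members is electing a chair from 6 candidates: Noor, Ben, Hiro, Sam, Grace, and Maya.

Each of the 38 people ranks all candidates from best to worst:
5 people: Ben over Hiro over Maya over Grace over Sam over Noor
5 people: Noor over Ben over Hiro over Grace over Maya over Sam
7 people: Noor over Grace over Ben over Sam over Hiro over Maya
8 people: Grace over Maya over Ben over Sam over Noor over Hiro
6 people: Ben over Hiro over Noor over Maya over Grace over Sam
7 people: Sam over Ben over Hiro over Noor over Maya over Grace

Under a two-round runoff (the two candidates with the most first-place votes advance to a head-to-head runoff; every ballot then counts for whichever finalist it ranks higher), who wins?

Round 1 first-place votes: Noor 12, Ben 11, Hiro 0, Sam 7, Grace 8, Maya 0. Noor and Ben advance.
Runoff: Noor is ranked above Ben on 12 ballots, Ben above Noor on 26.

Ben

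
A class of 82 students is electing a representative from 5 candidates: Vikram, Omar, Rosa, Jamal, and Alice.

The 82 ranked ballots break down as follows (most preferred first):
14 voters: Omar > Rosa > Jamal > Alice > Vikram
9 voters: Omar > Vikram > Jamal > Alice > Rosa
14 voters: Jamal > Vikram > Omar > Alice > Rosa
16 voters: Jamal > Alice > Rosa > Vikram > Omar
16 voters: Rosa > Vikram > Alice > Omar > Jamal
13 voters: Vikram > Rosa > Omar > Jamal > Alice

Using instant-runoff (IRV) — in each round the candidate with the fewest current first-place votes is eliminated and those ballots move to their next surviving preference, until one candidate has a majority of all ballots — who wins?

Rosa

Round 1: Vikram 13, Omar 23, Rosa 16, Jamal 30, Alice 0. Alice eliminated.
Round 2: Vikram 13, Omar 23, Rosa 16, Jamal 30. Vikram eliminated.
Round 3: Omar 23, Rosa 29, Jamal 30. Omar eliminated.
Round 4: Rosa 43, Jamal 39. Rosa has a majority (≥42).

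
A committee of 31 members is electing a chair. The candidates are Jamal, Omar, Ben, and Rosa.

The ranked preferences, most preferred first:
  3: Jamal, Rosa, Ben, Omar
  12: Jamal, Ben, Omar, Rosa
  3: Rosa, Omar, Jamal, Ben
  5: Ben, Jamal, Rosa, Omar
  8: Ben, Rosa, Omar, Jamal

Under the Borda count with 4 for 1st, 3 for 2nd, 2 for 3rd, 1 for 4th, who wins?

Ben

Jamal: 3×4 + 12×4 + 3×2 + 5×3 + 8×1 = 89
Omar: 3×1 + 12×2 + 3×3 + 5×1 + 8×2 = 57
Ben: 3×2 + 12×3 + 3×1 + 5×4 + 8×4 = 97
Rosa: 3×3 + 12×1 + 3×4 + 5×2 + 8×3 = 67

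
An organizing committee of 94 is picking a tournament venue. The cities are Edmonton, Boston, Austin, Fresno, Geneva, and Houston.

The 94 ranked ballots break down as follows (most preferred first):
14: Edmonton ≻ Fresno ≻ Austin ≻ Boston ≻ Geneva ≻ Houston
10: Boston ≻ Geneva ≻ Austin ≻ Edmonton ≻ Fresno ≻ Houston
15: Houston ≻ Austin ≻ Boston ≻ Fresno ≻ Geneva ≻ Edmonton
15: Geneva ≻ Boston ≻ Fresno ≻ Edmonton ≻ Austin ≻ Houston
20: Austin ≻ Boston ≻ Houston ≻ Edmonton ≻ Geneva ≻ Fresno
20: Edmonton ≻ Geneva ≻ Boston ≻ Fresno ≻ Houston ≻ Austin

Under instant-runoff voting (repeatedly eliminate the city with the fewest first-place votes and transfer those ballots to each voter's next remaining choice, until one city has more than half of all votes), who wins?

Round 1: Edmonton 34, Boston 10, Austin 20, Fresno 0, Geneva 15, Houston 15. Fresno eliminated.
Round 2: Edmonton 34, Boston 10, Austin 20, Geneva 15, Houston 15. Boston eliminated.
Round 3: Edmonton 34, Austin 20, Geneva 25, Houston 15. Houston eliminated.
Round 4: Edmonton 34, Austin 35, Geneva 25. Geneva eliminated.
Round 5: Edmonton 49, Austin 45. Edmonton has a majority (≥48).

Edmonton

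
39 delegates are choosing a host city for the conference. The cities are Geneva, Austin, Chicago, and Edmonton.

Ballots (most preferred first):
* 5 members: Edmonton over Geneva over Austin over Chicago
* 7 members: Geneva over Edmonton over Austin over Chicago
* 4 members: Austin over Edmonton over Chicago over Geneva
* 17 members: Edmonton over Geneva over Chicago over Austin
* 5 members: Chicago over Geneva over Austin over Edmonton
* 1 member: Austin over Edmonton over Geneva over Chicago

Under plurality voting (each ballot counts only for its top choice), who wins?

Edmonton

First-place votes: Geneva 7, Austin 5, Chicago 5, Edmonton 22.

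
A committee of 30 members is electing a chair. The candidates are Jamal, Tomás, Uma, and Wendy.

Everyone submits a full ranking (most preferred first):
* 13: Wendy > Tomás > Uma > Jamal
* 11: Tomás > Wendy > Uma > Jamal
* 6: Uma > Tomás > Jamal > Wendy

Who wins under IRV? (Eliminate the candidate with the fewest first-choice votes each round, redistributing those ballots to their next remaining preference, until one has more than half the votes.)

Tomás

Round 1: Jamal 0, Tomás 11, Uma 6, Wendy 13. Jamal eliminated.
Round 2: Tomás 11, Uma 6, Wendy 13. Uma eliminated.
Round 3: Tomás 17, Wendy 13. Tomás has a majority (≥16).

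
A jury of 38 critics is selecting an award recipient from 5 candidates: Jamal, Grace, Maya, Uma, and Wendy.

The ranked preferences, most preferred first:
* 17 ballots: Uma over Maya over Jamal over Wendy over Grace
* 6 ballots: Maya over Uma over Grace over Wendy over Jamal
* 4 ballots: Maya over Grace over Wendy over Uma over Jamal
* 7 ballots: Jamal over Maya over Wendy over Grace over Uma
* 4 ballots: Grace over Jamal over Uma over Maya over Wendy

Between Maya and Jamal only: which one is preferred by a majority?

Maya

Maya is ranked above Jamal on 27 ballots; Jamal above Maya on 11.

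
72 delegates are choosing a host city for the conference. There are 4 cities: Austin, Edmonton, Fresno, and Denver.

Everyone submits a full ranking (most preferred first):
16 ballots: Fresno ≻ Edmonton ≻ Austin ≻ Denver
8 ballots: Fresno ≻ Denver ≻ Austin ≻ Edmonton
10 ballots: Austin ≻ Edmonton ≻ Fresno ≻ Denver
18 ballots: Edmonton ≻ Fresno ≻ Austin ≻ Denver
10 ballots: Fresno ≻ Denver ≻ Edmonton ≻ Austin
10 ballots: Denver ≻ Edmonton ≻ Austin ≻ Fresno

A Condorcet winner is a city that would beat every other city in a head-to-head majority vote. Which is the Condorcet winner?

Edmonton

Edmonton vs Austin: 54–18
Edmonton vs Fresno: 38–34
Edmonton vs Denver: 44–28
Edmonton beats every other city.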